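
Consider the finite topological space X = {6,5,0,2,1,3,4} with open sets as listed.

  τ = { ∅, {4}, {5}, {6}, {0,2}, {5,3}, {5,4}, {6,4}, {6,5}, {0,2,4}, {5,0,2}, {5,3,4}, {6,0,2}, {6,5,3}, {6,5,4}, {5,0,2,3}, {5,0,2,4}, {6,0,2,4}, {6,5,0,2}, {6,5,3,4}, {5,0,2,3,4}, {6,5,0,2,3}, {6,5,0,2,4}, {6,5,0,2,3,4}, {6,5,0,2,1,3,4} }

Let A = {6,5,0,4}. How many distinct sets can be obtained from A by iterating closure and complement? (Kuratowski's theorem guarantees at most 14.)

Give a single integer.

cl via duality: int({2,1,3}) = ∅, so X∖∅ = {6,5,0,2,1,3,4}
Write k for closure, c for complement:
  1. A     = {6,5,0,4}
  2. kA    = {6,5,0,2,1,3,4}
  3. cA    = {2,1,3}
  4. ckA   = ∅
  5. kcA   = {0,2,1,3}
  6. ckcA  = {6,5,4}
  7. kckcA = {6,5,1,3,4}
  8. ckckcA = {0,2}
  9. kckckcA = {0,2,1}
  10. ckckckcA = {6,5,3,4}
applying k or c yields no new set

10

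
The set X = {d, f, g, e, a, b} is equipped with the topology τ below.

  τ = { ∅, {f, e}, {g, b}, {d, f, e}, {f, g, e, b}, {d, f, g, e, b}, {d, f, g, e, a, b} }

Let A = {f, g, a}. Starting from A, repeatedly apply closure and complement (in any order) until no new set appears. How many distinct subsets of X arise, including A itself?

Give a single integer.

4

cl via duality: int({d, e, b}) = ∅, so X∖∅ = {d, f, g, e, a, b}
Write k for closure, c for complement:
  1. A     = {f, g, a}
  2. kA    = {d, f, g, e, a, b}
  3. cA    = {d, e, b}
  4. ckA   = ∅
applying k or c yields no new set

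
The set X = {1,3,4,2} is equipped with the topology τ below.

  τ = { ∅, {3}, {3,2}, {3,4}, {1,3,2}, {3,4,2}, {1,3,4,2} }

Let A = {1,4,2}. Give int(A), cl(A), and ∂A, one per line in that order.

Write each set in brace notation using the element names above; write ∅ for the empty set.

int(A) = ∅
cl(A)  = {1,4,2}
∂A     = {1,4,2}

open subsets of A: ∅; so int(A) = ∅
closure: X∖int(X∖A) = X∖{3} = {1,4,2}
∂A = {1,4,2} minus ∅ = {1,4,2}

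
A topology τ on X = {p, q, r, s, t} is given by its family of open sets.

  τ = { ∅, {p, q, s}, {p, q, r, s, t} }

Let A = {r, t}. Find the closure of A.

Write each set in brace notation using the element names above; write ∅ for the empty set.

X∖A={p, q, s}, int(X∖A)={p, q, s}, hence cl(A)={r, t}

{r, t}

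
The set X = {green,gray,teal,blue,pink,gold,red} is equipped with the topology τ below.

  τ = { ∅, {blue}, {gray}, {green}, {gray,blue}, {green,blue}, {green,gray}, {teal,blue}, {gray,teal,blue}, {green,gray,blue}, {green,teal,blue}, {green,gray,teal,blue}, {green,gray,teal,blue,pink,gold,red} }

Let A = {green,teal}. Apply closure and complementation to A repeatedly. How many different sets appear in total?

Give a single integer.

X∖A={gray,blue,pink,gold,red}, int(X∖A)={gray,blue}, hence cl(A)={green,teal,pink,gold,red}
Orbit (k=closure, c=complement):
  1. A     = {green,teal}
  2. kA    = {green,teal,pink,gold,red}
  3. cA    = {gray,blue,pink,gold,red}
  4. ckA   = {gray,blue}
  5. kcA   = {gray,teal,blue,pink,gold,red}
  6. ckcA  = {green}
  7. kckcA = {green,pink,gold,red}
  8. ckckcA = {gray,teal,blue}
(closed under both — stop)

8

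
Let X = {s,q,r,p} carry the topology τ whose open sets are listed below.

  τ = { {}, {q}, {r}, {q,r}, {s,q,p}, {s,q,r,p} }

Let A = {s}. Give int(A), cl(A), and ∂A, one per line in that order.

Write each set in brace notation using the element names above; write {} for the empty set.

int(A) = {}
cl(A)  = {s,p}
∂A     = {s,p}

open subsets of A: {}; so int(A) = {}
closure: X∖int(X∖A) = X∖{q,r} = {s,p}
∂A = {s,p} minus {} = {s,p}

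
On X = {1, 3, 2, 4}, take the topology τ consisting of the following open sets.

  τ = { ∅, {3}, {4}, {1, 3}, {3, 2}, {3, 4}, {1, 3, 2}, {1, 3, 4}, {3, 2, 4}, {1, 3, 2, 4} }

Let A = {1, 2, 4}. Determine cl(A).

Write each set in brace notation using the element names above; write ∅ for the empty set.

closure: X∖int(X∖A) = X∖{3} = {1, 2, 4}

{1, 2, 4}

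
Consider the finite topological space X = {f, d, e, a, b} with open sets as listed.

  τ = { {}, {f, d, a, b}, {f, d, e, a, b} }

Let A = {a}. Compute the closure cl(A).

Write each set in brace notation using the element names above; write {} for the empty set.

{f, d, e, a, b}

complement {f, d, e, b}; its interior {}; cl(A) = X∖{} = {f, d, e, a, b}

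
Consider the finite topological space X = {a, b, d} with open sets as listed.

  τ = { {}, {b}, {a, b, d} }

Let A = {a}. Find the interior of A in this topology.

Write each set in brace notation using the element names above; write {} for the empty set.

{}

opens ⊆ A: {}; union → int = {}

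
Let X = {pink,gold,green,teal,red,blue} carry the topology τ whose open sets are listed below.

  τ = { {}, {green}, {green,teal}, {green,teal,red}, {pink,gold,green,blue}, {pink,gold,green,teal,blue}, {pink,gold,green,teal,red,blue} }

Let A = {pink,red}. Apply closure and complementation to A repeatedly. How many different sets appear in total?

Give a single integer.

6

X∖A={gold,green,teal,blue}, int(X∖A)={green,teal}, hence cl(A)={pink,gold,red,blue}
Orbit (k=closure, c=complement):
  1. A     = {pink,red}
  2. kA    = {pink,gold,red,blue}
  3. cA    = {gold,green,teal,blue}
  4. ckA   = {green,teal}
  5. kcA   = {pink,gold,green,teal,red,blue}
  6. ckcA  = {}
(closed under both — stop)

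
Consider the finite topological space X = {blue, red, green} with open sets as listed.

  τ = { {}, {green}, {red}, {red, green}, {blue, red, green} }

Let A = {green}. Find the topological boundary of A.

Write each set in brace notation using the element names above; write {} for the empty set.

{blue}

open subsets of A: {}, {green}; so int(A) = {green}
closure: X∖int(X∖A) = X∖{red} = {blue, green}
∂A = {blue, green} minus {green} = {blue}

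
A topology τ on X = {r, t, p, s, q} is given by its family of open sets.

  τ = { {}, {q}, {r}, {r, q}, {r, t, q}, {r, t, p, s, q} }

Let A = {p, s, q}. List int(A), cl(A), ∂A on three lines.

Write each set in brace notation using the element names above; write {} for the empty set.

open subsets of A: {}, {q}; so int(A) = {q}
closure: X∖int(X∖A) = X∖{r} = {t, p, s, q}
∂A = {t, p, s, q} minus {q} = {t, p, s}

int(A) = {q}
cl(A)  = {t, p, s, q}
∂A     = {t, p, s}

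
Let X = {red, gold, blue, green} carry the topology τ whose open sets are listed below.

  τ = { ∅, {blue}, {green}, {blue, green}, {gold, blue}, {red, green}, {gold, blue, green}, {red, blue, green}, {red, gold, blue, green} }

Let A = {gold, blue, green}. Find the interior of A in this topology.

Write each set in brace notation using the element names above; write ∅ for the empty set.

U open, U⊆A: ∅, {green}, {blue}, {gold, blue}, {blue, green}, {gold, blue, green}. int(A) = ⋃ = {gold, blue, green}

{gold, blue, green}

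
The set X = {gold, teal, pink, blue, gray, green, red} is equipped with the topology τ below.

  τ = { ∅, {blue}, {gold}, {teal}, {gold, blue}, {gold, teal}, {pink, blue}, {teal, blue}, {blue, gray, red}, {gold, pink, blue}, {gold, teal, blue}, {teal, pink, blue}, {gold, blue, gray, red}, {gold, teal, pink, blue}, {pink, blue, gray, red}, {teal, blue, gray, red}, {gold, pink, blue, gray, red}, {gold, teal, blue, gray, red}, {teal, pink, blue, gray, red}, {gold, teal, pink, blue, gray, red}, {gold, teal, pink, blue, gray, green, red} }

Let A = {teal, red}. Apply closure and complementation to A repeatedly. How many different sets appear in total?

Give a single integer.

complement {gold, pink, blue, gray, green}; its interior {gold, pink, blue}; cl(A) = X∖{gold, pink, blue} = {teal, gray, green, red}
With k = closure, c = complement:
  1. A     = {teal, red}
  2. kA    = {teal, gray, green, red}
  3. cA    = {gold, pink, blue, gray, green}
  4. ckA   = {gold, pink, blue}
  5. kcA   = {gold, pink, blue, gray, green, red}
  6. ckcA  = {teal}
  7. kckcA = {teal, green}
  8. ckckcA = {gold, pink, blue, gray, red}
k, c of each give nothing new

8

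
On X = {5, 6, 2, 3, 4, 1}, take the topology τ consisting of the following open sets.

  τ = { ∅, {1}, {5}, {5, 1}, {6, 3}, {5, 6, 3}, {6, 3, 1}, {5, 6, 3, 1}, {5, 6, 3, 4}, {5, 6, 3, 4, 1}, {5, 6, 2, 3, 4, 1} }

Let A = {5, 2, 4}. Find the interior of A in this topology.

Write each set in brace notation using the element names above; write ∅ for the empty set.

{5}

interior: largest open inside A is {5} (from ∅, {5})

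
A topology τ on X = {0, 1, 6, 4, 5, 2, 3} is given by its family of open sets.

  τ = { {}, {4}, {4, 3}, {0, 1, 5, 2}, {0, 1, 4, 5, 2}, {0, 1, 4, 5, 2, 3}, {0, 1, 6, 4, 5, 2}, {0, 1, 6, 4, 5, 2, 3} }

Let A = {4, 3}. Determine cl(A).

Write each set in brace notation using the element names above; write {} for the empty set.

complement {0, 1, 6, 5, 2}; its interior {0, 1, 5, 2}; cl(A) = X∖{0, 1, 5, 2} = {6, 4, 3}

{6, 4, 3}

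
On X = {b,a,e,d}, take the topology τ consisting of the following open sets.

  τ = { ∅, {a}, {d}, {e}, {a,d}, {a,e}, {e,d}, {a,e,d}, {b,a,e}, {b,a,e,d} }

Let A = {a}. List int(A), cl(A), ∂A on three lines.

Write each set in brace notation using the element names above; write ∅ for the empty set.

int(A) = {a}
cl(A)  = {b,a}
∂A     = {b}

U open, U⊆A: ∅, {a}. int(A) = ⋃ = {a}
X∖A={b,e,d}, int(X∖A)={e,d}, hence cl(A)={b,a}
∂A: remove int from cl → {b}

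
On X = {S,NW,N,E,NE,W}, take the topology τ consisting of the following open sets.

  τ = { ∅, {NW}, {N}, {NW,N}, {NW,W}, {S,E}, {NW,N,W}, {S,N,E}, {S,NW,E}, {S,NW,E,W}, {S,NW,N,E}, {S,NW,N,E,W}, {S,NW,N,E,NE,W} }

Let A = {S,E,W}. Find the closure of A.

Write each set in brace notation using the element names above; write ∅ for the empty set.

closure: X∖int(X∖A) = X∖{NW,N} = {S,E,NE,W}

{S,E,NE,W}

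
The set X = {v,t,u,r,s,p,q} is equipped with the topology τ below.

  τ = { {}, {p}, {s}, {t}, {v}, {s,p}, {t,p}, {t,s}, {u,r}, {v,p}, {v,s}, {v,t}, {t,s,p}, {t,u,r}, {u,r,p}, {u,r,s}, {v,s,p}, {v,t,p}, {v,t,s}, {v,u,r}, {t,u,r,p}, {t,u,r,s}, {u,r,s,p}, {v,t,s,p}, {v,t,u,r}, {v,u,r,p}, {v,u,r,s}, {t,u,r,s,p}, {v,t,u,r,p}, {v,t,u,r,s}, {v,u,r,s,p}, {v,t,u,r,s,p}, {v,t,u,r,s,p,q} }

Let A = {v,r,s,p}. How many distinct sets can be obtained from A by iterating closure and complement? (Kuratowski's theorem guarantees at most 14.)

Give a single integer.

10

complement {t,u,q}; its interior {t}; cl(A) = X∖{t} = {v,u,r,s,p,q}
With k = closure, c = complement:
  1. A     = {v,r,s,p}
  2. kA    = {v,u,r,s,p,q}
  3. cA    = {t,u,q}
  4. ckA   = {t}
  5. kcA   = {t,u,r,q}
  6. kckA  = {t,q}
  7. ckcA  = {v,s,p}
  8. ckckA = {v,u,r,s,p}
  9. kckcA = {v,s,p,q}
  10. ckckcA = {t,u,r}
k, c of each give nothing new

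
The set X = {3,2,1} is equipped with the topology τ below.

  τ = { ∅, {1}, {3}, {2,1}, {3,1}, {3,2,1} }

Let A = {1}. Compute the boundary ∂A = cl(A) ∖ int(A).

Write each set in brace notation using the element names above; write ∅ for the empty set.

{2}

interior: largest open inside A is {1} (from ∅, {1})
cl via duality: int({3,2}) = {3}, so X∖{3} = {2,1}
cl∖int = {2}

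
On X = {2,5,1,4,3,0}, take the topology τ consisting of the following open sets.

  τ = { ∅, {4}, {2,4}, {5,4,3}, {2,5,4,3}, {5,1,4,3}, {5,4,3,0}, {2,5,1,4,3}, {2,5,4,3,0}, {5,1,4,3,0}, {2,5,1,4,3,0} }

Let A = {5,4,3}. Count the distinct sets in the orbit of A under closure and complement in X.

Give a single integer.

4

X∖A={2,1,0}, int(X∖A)=∅, hence cl(A)={2,5,1,4,3,0}
Orbit (k=closure, c=complement):
  1. A     = {5,4,3}
  2. kA    = {2,5,1,4,3,0}
  3. cA    = {2,1,0}
  4. ckA   = ∅
(closed under both — stop)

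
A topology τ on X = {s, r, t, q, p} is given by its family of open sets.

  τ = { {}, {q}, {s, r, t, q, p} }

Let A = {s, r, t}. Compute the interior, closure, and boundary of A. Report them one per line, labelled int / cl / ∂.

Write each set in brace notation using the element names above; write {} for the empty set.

open subsets of A: {}; so int(A) = {}
closure: X∖int(X∖A) = X∖{q} = {s, r, t, p}
∂A = {s, r, t, p} minus {} = {s, r, t, p}

int(A) = {}
cl(A)  = {s, r, t, p}
∂A     = {s, r, t, p}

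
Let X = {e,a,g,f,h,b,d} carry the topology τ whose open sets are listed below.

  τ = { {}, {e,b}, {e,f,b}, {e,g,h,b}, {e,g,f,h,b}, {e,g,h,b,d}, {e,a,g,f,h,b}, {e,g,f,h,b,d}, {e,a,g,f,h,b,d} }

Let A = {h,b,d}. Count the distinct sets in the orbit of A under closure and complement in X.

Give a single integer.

cl via duality: int({e,a,g,f}) = {}, so X∖{} = {e,a,g,f,h,b,d}
Write k for closure, c for complement:
  1. A     = {h,b,d}
  2. kA    = {e,a,g,f,h,b,d}
  3. cA    = {e,a,g,f}
  4. ckA   = {}
applying k or c yields no new set

4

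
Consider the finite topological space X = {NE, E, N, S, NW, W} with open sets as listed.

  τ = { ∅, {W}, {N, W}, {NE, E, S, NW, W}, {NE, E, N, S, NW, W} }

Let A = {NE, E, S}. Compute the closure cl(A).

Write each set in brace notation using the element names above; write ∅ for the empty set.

cl via duality: int({N, NW, W}) = {N, W}, so X∖{N, W} = {NE, E, S, NW}

{NE, E, S, NW}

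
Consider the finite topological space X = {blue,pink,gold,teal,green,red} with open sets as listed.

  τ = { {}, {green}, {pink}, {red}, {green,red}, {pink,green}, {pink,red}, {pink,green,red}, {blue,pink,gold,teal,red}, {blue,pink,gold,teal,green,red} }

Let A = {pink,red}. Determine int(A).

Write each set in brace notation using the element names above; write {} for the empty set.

{pink,red}

U open, U⊆A: {}, {red}, {pink}, {pink,red}. int(A) = ⋃ = {pink,red}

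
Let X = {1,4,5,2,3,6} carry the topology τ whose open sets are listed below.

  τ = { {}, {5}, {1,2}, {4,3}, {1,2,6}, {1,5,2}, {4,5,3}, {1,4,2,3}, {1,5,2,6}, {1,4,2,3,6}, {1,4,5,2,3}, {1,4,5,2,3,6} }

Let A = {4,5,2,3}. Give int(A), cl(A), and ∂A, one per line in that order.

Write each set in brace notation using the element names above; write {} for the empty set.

int(A) = {4,5,3}
cl(A)  = {1,4,5,2,3,6}
∂A     = {1,2,6}

opens ⊆ A: {}, {5}, {4,3}, {4,5,3}; union → int = {4,5,3}
complement {1,6}; its interior {}; cl(A) = X∖{} = {1,4,5,2,3,6}
boundary = {1,4,5,2,3,6} ∖ {4,5,3} = {1,2,6}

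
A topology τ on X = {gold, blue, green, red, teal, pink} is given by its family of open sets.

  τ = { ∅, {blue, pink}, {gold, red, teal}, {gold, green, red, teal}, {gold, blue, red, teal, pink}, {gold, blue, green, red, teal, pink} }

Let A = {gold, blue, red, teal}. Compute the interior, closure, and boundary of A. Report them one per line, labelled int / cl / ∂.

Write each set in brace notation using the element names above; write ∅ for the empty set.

int(A) = {gold, red, teal}
cl(A)  = {gold, blue, green, red, teal, pink}
∂A     = {blue, green, pink}

U open, U⊆A: ∅, {gold, red, teal}. int(A) = ⋃ = {gold, red, teal}
X∖A={green, pink}, int(X∖A)=∅, hence cl(A)={gold, blue, green, red, teal, pink}
∂A: remove int from cl → {blue, green, pink}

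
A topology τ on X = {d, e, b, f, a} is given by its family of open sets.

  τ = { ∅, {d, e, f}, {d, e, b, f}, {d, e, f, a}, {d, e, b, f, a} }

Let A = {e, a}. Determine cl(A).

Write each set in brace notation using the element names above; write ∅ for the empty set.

{d, e, b, f, a}

X∖A={d, b, f}, int(X∖A)=∅, hence cl(A)={d, e, b, f, a}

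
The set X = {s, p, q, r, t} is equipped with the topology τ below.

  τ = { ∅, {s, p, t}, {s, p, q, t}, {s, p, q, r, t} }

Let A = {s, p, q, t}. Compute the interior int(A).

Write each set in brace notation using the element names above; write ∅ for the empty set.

open subsets of A: ∅, {s, p, t}, {s, p, q, t}; so int(A) = {s, p, q, t}

{s, p, q, t}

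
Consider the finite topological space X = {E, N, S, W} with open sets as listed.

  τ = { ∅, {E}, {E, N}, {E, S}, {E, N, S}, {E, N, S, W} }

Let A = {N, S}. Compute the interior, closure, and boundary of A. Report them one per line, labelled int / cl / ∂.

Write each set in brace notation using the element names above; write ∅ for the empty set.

opens ⊆ A: ∅; union → int = ∅
complement {E, W}; its interior {E}; cl(A) = X∖{E} = {N, S, W}
boundary = {N, S, W} ∖ ∅ = {N, S, W}

int(A) = ∅
cl(A)  = {N, S, W}
∂A     = {N, S, W}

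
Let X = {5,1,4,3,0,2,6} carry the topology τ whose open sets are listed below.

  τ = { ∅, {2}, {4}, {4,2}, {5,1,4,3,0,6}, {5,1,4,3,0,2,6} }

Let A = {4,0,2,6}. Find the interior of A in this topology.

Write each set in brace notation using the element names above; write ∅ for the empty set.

{4,2}

interior: largest open inside A is {4,2} (from ∅, {2}, {4}, {4,2})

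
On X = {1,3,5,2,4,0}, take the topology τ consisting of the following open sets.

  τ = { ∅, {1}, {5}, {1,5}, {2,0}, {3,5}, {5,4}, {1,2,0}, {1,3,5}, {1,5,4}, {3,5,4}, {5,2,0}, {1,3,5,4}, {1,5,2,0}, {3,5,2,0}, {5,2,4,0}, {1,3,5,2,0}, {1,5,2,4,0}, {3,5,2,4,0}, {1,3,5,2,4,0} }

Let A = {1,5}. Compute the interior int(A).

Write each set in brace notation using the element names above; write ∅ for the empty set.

{1,5}

interior: largest open inside A is {1,5} (from ∅, {1}, {5}, {1,5})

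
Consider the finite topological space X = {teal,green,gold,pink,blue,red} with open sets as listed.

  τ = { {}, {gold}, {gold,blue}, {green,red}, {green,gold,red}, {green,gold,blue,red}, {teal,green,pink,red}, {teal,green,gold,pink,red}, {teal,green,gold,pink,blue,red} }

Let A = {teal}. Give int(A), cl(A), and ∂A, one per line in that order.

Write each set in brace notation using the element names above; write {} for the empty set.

int(A) = {}
cl(A)  = {teal,pink}
∂A     = {teal,pink}

open subsets of A: {}; so int(A) = {}
closure: X∖int(X∖A) = X∖{green,gold,blue,red} = {teal,pink}
∂A = {teal,pink} minus {} = {teal,pink}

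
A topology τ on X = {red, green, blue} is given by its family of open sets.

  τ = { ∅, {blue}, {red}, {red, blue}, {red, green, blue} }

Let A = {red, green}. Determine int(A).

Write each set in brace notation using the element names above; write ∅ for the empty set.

interior: largest open inside A is {red} (from ∅, {red})

{red}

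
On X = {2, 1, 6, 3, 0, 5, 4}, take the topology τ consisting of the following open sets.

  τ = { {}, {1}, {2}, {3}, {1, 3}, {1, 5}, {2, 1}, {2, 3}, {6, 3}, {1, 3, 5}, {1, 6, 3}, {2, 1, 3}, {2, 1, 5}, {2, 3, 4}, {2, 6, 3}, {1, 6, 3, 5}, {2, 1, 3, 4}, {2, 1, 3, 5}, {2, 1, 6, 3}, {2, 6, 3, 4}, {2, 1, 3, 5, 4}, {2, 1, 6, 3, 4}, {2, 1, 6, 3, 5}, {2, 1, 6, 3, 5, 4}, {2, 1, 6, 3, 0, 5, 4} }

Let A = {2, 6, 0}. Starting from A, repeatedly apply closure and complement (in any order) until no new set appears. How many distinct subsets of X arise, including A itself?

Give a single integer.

X∖A={1, 3, 5, 4}, int(X∖A)={1, 3, 5}, hence cl(A)={2, 6, 0, 4}
Orbit (k=closure, c=complement):
  1. A     = {2, 6, 0}
  2. kA    = {2, 6, 0, 4}
  3. cA    = {1, 3, 5, 4}
  4. ckA   = {1, 3, 5}
  5. kcA   = {1, 6, 3, 0, 5, 4}
  6. ckcA  = {2}
  7. kckcA = {2, 0, 4}
  8. ckckcA = {1, 6, 3, 5}
(closed under both — stop)

8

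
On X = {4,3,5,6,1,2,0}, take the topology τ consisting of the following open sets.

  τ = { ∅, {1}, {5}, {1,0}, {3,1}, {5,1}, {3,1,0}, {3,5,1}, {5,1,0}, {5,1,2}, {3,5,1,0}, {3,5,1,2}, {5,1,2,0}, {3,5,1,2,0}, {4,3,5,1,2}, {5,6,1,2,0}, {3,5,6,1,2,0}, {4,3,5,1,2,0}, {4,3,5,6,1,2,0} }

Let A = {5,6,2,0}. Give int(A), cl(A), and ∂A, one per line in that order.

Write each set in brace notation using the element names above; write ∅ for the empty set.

int(A) = {5}
cl(A)  = {4,5,6,2,0}
∂A     = {4,6,2,0}

opens ⊆ A: ∅, {5}; union → int = {5}
complement {4,3,1}; its interior {3,1}; cl(A) = X∖{3,1} = {4,5,6,2,0}
boundary = {4,5,6,2,0} ∖ {5} = {4,6,2,0}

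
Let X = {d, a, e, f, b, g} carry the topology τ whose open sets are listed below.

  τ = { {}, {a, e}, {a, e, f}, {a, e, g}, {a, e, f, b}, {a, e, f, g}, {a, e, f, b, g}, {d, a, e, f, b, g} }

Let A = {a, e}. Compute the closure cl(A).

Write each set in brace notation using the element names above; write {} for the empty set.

{d, a, e, f, b, g}

complement {d, f, b, g}; its interior {}; cl(A) = X∖{} = {d, a, e, f, b, g}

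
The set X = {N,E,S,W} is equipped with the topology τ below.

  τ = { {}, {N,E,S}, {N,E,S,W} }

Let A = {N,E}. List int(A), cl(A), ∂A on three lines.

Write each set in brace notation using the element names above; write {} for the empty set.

interior: largest open inside A is {} (from {})
cl via duality: int({S,W}) = {}, so X∖{} = {N,E,S,W}
cl∖int = {N,E,S,W}

int(A) = {}
cl(A)  = {N,E,S,W}
∂A     = {N,E,S,W}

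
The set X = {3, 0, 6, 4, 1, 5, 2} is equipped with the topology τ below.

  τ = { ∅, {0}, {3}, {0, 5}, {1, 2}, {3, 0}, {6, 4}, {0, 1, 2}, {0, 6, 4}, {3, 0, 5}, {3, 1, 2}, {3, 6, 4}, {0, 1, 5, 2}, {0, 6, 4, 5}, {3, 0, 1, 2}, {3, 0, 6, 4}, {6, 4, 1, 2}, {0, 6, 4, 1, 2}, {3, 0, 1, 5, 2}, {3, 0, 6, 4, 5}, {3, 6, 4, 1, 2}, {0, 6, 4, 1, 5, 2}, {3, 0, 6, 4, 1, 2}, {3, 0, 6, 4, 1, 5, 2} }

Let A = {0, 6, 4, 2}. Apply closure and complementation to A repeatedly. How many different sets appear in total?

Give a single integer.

closure: X∖int(X∖A) = X∖{3} = {0, 6, 4, 1, 5, 2}
Let k=closure and c=complement:
  1. A     = {0, 6, 4, 2}
  2. kA    = {0, 6, 4, 1, 5, 2}
  3. cA    = {3, 1, 5}
  4. ckA   = {3}
  5. kcA   = {3, 1, 5, 2}
  6. ckcA  = {0, 6, 4}
  7. kckcA = {0, 6, 4, 5}
  8. ckckcA = {3, 1, 2}
— saturated at 8

8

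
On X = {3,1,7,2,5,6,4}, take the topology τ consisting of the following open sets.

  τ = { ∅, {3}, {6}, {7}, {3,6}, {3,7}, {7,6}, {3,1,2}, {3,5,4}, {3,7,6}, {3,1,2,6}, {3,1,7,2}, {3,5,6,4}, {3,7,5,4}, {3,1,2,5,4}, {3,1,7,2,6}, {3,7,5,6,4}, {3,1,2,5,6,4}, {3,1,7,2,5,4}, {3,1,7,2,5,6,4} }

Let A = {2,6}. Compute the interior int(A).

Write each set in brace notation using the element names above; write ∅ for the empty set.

opens ⊆ A: ∅, {6}; union → int = {6}

{6}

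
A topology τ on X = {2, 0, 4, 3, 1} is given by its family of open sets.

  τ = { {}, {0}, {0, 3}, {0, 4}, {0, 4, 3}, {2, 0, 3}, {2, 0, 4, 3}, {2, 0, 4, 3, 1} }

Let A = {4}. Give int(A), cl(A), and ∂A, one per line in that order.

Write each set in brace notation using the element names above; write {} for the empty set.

opens ⊆ A: {}; union → int = {}
complement {2, 0, 3, 1}; its interior {2, 0, 3}; cl(A) = X∖{2, 0, 3} = {4, 1}
boundary = {4, 1} ∖ {} = {4, 1}

int(A) = {}
cl(A)  = {4, 1}
∂A     = {4, 1}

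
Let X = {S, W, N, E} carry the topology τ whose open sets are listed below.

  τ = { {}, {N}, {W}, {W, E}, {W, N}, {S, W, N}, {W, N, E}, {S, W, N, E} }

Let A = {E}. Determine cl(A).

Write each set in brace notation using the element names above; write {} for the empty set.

{E}

X∖A={S, W, N}, int(X∖A)={S, W, N}, hence cl(A)={E}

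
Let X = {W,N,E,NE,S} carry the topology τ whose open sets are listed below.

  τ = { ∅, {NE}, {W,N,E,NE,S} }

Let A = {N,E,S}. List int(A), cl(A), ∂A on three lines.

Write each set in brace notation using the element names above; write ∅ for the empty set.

int(A) = ∅
cl(A)  = {W,N,E,S}
∂A     = {W,N,E,S}

open subsets of A: ∅; so int(A) = ∅
closure: X∖int(X∖A) = X∖{NE} = {W,N,E,S}
∂A = {W,N,E,S} minus ∅ = {W,N,E,S}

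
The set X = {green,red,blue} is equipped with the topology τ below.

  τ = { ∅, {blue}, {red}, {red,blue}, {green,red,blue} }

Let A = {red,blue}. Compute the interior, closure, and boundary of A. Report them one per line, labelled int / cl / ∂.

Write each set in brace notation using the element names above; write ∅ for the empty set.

opens ⊆ A: ∅, {red}, {blue}, {red,blue}; union → int = {red,blue}
complement {green}; its interior ∅; cl(A) = X∖∅ = {green,red,blue}
boundary = {green,red,blue} ∖ {red,blue} = {green}

int(A) = {red,blue}
cl(A)  = {green,red,blue}
∂A     = {green}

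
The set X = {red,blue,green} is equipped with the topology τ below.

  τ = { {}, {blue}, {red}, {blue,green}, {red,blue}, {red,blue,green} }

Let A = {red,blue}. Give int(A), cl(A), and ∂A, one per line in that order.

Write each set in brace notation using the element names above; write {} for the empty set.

open subsets of A: {}, {red}, {blue}, {red,blue}; so int(A) = {red,blue}
closure: X∖int(X∖A) = X∖{} = {red,blue,green}
∂A = {red,blue,green} minus {red,blue} = {green}

int(A) = {red,blue}
cl(A)  = {red,blue,green}
∂A     = {green}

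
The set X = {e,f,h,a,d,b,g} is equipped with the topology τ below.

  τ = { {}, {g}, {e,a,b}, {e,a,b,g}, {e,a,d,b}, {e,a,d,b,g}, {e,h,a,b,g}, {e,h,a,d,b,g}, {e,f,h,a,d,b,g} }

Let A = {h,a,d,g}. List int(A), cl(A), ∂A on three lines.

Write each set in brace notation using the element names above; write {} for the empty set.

int(A) = {g}
cl(A)  = {e,f,h,a,d,b,g}
∂A     = {e,f,h,a,d,b}

open subsets of A: {}, {g}; so int(A) = {g}
closure: X∖int(X∖A) = X∖{} = {e,f,h,a,d,b,g}
∂A = {e,f,h,a,d,b,g} minus {g} = {e,f,h,a,d,b}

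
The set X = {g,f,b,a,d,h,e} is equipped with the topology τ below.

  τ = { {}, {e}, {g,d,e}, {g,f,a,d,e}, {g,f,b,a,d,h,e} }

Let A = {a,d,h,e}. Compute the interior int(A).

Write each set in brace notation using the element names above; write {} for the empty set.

{e}

interior: largest open inside A is {e} (from {}, {e})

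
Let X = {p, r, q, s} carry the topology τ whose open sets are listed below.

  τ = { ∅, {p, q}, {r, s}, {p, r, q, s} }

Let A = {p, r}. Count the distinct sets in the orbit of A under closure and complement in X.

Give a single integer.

cl via duality: int({q, s}) = ∅, so X∖∅ = {p, r, q, s}
Write k for closure, c for complement:
  1. A     = {p, r}
  2. kA    = {p, r, q, s}
  3. cA    = {q, s}
  4. ckA   = ∅
applying k or c yields no new set

4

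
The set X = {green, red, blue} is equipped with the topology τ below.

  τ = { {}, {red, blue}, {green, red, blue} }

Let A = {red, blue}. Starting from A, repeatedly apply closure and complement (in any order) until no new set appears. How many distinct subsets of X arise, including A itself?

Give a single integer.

4

closure: X∖int(X∖A) = X∖{} = {green, red, blue}
Let k=closure and c=complement:
  1. A     = {red, blue}
  2. kA    = {green, red, blue}
  3. cA    = {green}
  4. ckA   = {}
— saturated at 4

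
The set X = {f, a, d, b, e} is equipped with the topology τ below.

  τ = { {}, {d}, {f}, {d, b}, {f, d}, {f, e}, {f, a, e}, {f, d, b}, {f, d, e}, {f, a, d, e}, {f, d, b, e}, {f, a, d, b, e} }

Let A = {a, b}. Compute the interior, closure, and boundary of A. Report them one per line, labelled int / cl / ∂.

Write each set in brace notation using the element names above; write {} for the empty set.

opens ⊆ A: {}; union → int = {}
complement {f, d, e}; its interior {f, d, e}; cl(A) = X∖{f, d, e} = {a, b}
boundary = {a, b} ∖ {} = {a, b}

int(A) = {}
cl(A)  = {a, b}
∂A     = {a, b}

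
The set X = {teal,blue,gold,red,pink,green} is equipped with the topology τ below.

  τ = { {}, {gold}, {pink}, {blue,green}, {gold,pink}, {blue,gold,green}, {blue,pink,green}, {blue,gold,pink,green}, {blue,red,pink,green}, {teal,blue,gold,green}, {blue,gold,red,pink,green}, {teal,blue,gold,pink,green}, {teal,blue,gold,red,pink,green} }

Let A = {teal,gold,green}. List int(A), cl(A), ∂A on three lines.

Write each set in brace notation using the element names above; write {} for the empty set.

U open, U⊆A: {}, {gold}. int(A) = ⋃ = {gold}
X∖A={blue,red,pink}, int(X∖A)={pink}, hence cl(A)={teal,blue,gold,red,green}
∂A: remove int from cl → {teal,blue,red,green}

int(A) = {gold}
cl(A)  = {teal,blue,gold,red,green}
∂A     = {teal,blue,red,green}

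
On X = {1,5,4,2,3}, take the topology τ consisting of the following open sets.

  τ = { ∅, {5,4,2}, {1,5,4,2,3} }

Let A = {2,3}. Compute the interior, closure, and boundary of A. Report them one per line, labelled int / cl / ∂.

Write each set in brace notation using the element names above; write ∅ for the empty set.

interior: largest open inside A is ∅ (from ∅)
cl via duality: int({1,5,4}) = ∅, so X∖∅ = {1,5,4,2,3}
cl∖int = {1,5,4,2,3}

int(A) = ∅
cl(A)  = {1,5,4,2,3}
∂A     = {1,5,4,2,3}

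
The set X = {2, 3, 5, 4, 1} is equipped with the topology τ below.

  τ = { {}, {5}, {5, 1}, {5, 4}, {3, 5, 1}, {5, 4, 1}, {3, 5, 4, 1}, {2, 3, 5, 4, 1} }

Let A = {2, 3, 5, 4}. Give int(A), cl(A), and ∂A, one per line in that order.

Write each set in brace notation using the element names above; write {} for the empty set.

opens ⊆ A: {}, {5}, {5, 4}; union → int = {5, 4}
complement {1}; its interior {}; cl(A) = X∖{} = {2, 3, 5, 4, 1}
boundary = {2, 3, 5, 4, 1} ∖ {5, 4} = {2, 3, 1}

int(A) = {5, 4}
cl(A)  = {2, 3, 5, 4, 1}
∂A     = {2, 3, 1}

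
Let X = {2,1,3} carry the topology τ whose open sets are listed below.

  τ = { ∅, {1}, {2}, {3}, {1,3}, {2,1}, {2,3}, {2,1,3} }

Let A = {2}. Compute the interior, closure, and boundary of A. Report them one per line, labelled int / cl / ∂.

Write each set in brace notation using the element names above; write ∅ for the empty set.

int(A) = {2}
cl(A)  = {2}
∂A     = ∅

opens ⊆ A: ∅, {2}; union → int = {2}
complement {1,3}; its interior {1,3}; cl(A) = X∖{1,3} = {2}
boundary = {2} ∖ {2} = ∅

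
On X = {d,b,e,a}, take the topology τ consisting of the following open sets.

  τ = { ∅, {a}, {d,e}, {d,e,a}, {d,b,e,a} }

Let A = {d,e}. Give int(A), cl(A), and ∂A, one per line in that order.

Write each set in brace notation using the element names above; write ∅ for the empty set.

int(A) = {d,e}
cl(A)  = {d,b,e}
∂A     = {b}

open subsets of A: ∅, {d,e}; so int(A) = {d,e}
closure: X∖int(X∖A) = X∖{a} = {d,b,e}
∂A = {d,b,e} minus {d,e} = {b}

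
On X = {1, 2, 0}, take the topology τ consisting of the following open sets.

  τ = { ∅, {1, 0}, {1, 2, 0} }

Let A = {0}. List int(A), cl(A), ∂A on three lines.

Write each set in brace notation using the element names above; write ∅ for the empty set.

open subsets of A: ∅; so int(A) = ∅
closure: X∖int(X∖A) = X∖∅ = {1, 2, 0}
∂A = {1, 2, 0} minus ∅ = {1, 2, 0}

int(A) = ∅
cl(A)  = {1, 2, 0}
∂A     = {1, 2, 0}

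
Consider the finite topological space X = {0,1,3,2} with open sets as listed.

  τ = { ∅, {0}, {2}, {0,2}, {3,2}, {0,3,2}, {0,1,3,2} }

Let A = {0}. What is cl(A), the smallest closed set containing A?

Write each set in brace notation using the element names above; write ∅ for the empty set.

{0,1}

complement {1,3,2}; its interior {3,2}; cl(A) = X∖{3,2} = {0,1}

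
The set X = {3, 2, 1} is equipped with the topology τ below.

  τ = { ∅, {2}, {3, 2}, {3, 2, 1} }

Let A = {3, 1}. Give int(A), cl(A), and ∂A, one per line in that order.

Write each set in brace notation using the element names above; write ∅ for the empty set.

int(A) = ∅
cl(A)  = {3, 1}
∂A     = {3, 1}

open subsets of A: ∅; so int(A) = ∅
closure: X∖int(X∖A) = X∖{2} = {3, 1}
∂A = {3, 1} minus ∅ = {3, 1}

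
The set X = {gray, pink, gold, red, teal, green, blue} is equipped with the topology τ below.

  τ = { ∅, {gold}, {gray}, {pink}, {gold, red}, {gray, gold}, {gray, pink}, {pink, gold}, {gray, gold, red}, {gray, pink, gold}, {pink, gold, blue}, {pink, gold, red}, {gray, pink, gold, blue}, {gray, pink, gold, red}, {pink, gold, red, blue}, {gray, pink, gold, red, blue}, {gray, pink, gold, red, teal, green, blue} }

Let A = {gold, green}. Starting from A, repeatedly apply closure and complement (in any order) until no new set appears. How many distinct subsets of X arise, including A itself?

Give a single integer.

cl via duality: int({gray, pink, red, teal, blue}) = {gray, pink}, so X∖{gray, pink} = {gold, red, teal, green, blue}
Write k for closure, c for complement:
  1. A     = {gold, green}
  2. kA    = {gold, red, teal, green, blue}
  3. cA    = {gray, pink, red, teal, blue}
  4. ckA   = {gray, pink}
  5. kcA   = {gray, pink, red, teal, green, blue}
  6. kckA  = {gray, pink, teal, green, blue}
  7. ckcA  = {gold}
  8. ckckA = {gold, red}
applying k or c yields no new set

8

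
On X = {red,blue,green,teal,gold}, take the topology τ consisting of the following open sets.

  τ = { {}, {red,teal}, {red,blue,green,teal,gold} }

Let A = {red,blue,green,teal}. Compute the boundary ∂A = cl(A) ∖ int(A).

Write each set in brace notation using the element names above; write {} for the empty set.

open subsets of A: {}, {red,teal}; so int(A) = {red,teal}
closure: X∖int(X∖A) = X∖{} = {red,blue,green,teal,gold}
∂A = {red,blue,green,teal,gold} minus {red,teal} = {blue,green,gold}

{blue,green,gold}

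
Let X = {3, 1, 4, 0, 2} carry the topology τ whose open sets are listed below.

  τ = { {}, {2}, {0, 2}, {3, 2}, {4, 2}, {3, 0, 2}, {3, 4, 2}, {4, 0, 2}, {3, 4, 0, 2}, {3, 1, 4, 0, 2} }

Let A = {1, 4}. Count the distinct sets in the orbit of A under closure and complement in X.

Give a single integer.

cl via duality: int({3, 0, 2}) = {3, 0, 2}, so X∖{3, 0, 2} = {1, 4}
Write k for closure, c for complement:
  1. A     = {1, 4}
  2. cA    = {3, 0, 2}
  3. kcA   = {3, 1, 4, 0, 2}
  4. ckcA  = {}
applying k or c yields no new set

4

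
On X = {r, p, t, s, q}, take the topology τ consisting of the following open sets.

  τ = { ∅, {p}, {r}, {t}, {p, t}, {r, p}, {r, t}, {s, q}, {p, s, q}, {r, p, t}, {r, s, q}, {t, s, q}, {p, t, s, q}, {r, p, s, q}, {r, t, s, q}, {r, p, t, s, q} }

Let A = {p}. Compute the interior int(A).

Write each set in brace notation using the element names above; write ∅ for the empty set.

{p}

opens ⊆ A: ∅, {p}; union → int = {p}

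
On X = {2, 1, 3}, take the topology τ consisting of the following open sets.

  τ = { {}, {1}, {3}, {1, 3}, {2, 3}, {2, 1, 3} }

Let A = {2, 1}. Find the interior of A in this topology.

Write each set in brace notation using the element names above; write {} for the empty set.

{1}

open subsets of A: {}, {1}; so int(A) = {1}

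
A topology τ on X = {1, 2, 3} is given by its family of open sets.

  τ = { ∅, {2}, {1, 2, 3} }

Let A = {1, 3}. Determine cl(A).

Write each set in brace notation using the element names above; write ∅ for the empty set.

X∖A={2}, int(X∖A)={2}, hence cl(A)={1, 3}

{1, 3}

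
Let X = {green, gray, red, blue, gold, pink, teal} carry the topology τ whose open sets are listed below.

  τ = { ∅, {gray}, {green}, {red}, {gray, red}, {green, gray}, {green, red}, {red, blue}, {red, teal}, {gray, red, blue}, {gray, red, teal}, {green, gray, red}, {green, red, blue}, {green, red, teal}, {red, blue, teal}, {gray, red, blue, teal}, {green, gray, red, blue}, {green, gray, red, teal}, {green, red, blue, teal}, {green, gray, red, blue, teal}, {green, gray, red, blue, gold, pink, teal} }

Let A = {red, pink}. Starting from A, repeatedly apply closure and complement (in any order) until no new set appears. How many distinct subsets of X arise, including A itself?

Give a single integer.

complement {green, gray, blue, gold, teal}; its interior {green, gray}; cl(A) = X∖{green, gray} = {red, blue, gold, pink, teal}
With k = closure, c = complement:
  1. A     = {red, pink}
  2. kA    = {red, blue, gold, pink, teal}
  3. cA    = {green, gray, blue, gold, teal}
  4. ckA   = {green, gray}
  5. kcA   = {green, gray, blue, gold, pink, teal}
  6. kckA  = {green, gray, gold, pink}
  7. ckcA  = {red}
  8. ckckA = {red, blue, teal}
k, c of each give nothing new

8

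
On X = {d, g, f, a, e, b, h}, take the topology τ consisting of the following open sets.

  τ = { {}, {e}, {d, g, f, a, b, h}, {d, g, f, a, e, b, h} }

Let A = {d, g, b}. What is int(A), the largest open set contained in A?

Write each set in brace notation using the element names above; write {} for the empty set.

opens ⊆ A: {}; union → int = {}

{}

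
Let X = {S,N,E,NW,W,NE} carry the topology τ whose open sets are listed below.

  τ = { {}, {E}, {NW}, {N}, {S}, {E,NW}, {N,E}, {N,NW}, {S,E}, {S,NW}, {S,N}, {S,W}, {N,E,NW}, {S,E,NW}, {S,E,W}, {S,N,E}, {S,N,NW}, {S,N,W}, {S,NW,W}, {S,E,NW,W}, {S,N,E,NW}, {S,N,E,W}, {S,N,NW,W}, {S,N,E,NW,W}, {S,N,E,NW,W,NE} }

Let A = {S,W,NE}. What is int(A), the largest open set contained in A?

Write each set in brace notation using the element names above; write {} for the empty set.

interior: largest open inside A is {S,W} (from {}, {S}, {S,W})

{S,W}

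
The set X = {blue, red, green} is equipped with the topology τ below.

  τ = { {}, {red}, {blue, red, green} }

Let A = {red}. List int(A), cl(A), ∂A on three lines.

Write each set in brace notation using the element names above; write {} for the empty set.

int(A) = {red}
cl(A)  = {blue, red, green}
∂A     = {blue, green}

opens ⊆ A: {}, {red}; union → int = {red}
complement {blue, green}; its interior {}; cl(A) = X∖{} = {blue, red, green}
boundary = {blue, red, green} ∖ {red} = {blue, green}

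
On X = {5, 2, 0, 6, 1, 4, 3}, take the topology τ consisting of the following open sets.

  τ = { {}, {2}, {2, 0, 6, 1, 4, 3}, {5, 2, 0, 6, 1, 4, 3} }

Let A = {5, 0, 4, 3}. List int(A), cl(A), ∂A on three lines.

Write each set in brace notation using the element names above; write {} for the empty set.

int(A) = {}
cl(A)  = {5, 0, 6, 1, 4, 3}
∂A     = {5, 0, 6, 1, 4, 3}

open subsets of A: {}; so int(A) = {}
closure: X∖int(X∖A) = X∖{2} = {5, 0, 6, 1, 4, 3}
∂A = {5, 0, 6, 1, 4, 3} minus {} = {5, 0, 6, 1, 4, 3}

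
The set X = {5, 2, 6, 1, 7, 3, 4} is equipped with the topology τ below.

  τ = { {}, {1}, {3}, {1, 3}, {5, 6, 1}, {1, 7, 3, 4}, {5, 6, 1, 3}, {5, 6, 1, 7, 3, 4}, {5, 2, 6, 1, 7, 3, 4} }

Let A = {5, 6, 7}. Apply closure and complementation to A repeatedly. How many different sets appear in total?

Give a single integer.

6

closure: X∖int(X∖A) = X∖{1, 3} = {5, 2, 6, 7, 4}
Let k=closure and c=complement:
  1. A     = {5, 6, 7}
  2. kA    = {5, 2, 6, 7, 4}
  3. cA    = {2, 1, 3, 4}
  4. ckA   = {1, 3}
  5. kcA   = {5, 2, 6, 1, 7, 3, 4}
  6. ckcA  = {}
— saturated at 6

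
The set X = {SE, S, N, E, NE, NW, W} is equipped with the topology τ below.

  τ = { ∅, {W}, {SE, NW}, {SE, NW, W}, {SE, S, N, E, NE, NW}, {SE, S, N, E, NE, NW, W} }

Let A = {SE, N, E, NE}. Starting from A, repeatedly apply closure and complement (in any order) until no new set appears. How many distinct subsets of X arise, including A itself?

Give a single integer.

cl via duality: int({S, NW, W}) = {W}, so X∖{W} = {SE, S, N, E, NE, NW}
Write k for closure, c for complement:
  1. A     = {SE, N, E, NE}
  2. kA    = {SE, S, N, E, NE, NW}
  3. cA    = {S, NW, W}
  4. ckA   = {W}
  5. kcA   = {SE, S, N, E, NE, NW, W}
  6. ckcA  = ∅
applying k or c yields no new set

6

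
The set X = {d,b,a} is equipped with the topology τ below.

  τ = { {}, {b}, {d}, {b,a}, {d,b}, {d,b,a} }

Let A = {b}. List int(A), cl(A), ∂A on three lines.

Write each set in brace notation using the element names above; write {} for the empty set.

open subsets of A: {}, {b}; so int(A) = {b}
closure: X∖int(X∖A) = X∖{d} = {b,a}
∂A = {b,a} minus {b} = {a}

int(A) = {b}
cl(A)  = {b,a}
∂A     = {a}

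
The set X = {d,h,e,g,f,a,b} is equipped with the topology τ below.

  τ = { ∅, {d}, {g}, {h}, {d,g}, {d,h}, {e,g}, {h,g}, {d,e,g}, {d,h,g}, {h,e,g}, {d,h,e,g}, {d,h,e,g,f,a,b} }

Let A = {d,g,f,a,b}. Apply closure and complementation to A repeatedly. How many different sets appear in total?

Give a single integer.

8

cl via duality: int({h,e}) = {h}, so X∖{h} = {d,e,g,f,a,b}
Write k for closure, c for complement:
  1. A     = {d,g,f,a,b}
  2. kA    = {d,e,g,f,a,b}
  3. cA    = {h,e}
  4. ckA   = {h}
  5. kcA   = {h,e,f,a,b}
  6. kckA  = {h,f,a,b}
  7. ckcA  = {d,g}
  8. ckckA = {d,e,g}
applying k or c yields no new set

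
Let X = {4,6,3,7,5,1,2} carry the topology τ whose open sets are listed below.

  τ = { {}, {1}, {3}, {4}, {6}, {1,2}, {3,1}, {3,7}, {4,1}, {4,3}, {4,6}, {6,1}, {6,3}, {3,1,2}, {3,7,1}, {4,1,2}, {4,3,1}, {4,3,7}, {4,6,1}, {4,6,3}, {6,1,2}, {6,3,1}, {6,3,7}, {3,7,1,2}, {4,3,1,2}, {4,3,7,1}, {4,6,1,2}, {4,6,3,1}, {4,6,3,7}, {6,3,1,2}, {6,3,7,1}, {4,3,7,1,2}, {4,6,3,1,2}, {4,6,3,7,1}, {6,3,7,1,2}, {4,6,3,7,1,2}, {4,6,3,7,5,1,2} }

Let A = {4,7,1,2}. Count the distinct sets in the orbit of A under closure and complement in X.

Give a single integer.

8

cl via duality: int({6,3,5}) = {6,3}, so X∖{6,3} = {4,7,5,1,2}
Write k for closure, c for complement:
  1. A     = {4,7,1,2}
  2. kA    = {4,7,5,1,2}
  3. cA    = {6,3,5}
  4. ckA   = {6,3}
  5. kcA   = {6,3,7,5}
  6. ckcA  = {4,1,2}
  7. kckcA = {4,5,1,2}
  8. ckckcA = {6,3,7}
applying k or c yields no new set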